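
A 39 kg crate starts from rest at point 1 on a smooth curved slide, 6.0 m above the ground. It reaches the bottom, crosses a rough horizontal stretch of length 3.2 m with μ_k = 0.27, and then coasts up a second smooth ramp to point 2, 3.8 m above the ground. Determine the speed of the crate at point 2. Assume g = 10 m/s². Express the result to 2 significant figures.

Energy at 1: mgh₁ = (39)(10)(6.0) = 2340.0 J
Friction loss: W_f = μ_k mg d = 337.0 J
At 2: ½mv² + mgh₂ = mgh₁ − W_f
½mv² = 2340.0 − 337.0 − 1482.0 = 521.04 J
v = √(2 × 521.04/39) = 5.169 m/s

v = 5.2 m/s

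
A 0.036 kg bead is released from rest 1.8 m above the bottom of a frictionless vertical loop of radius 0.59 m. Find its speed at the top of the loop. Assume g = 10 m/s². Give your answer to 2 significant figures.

Energy conservation: mgh = ½mv_top² + mg(2r)
v_top² = 2g(h − 2r) = 2(10)(1.8 − 1.180) = 12.40
v_top = 3.521 m/s

v = 3.5 m/s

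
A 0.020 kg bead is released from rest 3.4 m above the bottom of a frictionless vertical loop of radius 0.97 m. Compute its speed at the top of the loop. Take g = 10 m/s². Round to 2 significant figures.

Energy conservation: mgh = ½mv_top² + mg(2r)
v_top² = 2g(h − 2r) = 2(10)(3.4 − 1.940) = 29.20
v_top = 5.404 m/s

v = 5.4 m/s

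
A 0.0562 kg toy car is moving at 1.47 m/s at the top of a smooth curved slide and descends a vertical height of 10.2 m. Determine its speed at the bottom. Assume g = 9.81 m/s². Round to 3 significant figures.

Energy conservation between the two points: ½mv₀² + mgh = ½mv²
The mass cancels from both sides.
v² = v₀² + 2gh = (1.47)² + 2(9.81)(10.2) = 202.28
v = √202.28 = 14.22 m/s

v = 14.2 m/s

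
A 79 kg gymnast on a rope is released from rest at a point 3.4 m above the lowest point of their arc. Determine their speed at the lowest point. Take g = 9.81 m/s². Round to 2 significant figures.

v = 8.2 m/s

By conservation of mechanical energy, mgh = ½mv²
v = √(2gh) = √(2 × 9.81 × 3.4) = √66.708 = 8.167 m/s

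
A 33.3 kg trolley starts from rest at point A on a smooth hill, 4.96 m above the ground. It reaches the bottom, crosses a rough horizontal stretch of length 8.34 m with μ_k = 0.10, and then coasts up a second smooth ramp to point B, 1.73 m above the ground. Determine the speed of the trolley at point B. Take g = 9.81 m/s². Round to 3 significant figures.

v = 6.86 m/s

Energy at A: mgh₁ = (33.3)(9.81)(4.96) = 1620.3 J
Friction loss: W_f = μ_k mg d = 272.4 J
At B: ½mv² + mgh₂ = mgh₁ − W_f
½mv² = 1620.3 − 272.4 − 565.14 = 782.71 J
v = √(2 × 782.71/33.3) = 6.856 m/s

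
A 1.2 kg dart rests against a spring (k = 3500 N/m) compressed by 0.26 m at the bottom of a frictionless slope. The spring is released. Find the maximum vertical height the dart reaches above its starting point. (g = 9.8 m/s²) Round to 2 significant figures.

h = 10 m

Energy conservation from release to the highest point: ½kx² = mgh
h = kx²/(2mg) = (3500)(0.26)²/(2 × 1.2 × 9.8) = 10.06 m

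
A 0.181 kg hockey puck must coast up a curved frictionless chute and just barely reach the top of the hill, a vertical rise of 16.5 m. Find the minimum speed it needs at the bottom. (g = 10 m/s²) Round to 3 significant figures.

At the top it is momentarily at rest, so all KE converts to PE: ½mv² = mgh
v = √(2gh) = √(2 × 10 × 16.5) = 18.17 m/s

v = 18.2 m/s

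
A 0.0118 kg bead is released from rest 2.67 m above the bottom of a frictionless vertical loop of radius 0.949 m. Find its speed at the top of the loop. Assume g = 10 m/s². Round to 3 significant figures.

Energy conservation: mgh = ½mv_top² + mg(2r)
v_top² = 2g(h − 2r) = 2(10)(2.67 − 1.898) = 15.44
v_top = 3.929 m/s

v = 3.93 m/s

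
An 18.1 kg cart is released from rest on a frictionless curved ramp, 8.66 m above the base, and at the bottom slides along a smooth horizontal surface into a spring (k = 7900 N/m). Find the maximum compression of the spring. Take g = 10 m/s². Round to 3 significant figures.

At max compression the cart is momentarily at rest: mgh = ½kx²
x = √(2mgh/k) = √(2 × 18.1 × 10 × 8.66 / 7900) = 0.6299 m

x = 0.630 m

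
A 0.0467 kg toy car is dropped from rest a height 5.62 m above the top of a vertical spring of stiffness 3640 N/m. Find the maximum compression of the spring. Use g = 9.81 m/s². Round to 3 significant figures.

Measuring PE from the top of the relaxed spring, at max compression the car has dropped H + x with zero KE, so:
mg(H + x) = ½kx²
½(3640)x² − (0.0467)(9.81)x − (0.0467)(9.81)(5.62) = 0
1820x² − 0.4581x − 2.575 = 0
x = [0.4581 + √(0.2099 + 18744)]/(2 × 1820) = 0.03774 m

x = 0.0377 m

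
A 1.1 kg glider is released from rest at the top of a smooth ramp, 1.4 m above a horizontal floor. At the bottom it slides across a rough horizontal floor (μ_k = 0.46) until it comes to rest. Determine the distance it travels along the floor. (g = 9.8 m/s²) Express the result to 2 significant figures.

Applying the work–energy principle:
At rest all PE has been dissipated by friction: mgh = μ_k m g d
d = h/μ_k = 1.4/0.46 = 3.043 m

d = 3.0 m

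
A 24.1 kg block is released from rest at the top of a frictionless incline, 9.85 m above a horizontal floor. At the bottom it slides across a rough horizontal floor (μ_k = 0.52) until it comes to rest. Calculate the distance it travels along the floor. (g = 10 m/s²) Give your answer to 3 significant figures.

d = 18.9 m

Applying the work–energy principle:
At rest all PE has been dissipated by friction: mgh = μ_k m g d
d = h/μ_k = 9.85/0.52 = 18.94 m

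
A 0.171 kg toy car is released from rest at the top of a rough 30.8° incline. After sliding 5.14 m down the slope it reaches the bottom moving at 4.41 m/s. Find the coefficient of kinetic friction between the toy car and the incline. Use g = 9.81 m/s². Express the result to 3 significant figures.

μ_k = 0.372

The energy dissipated by friction is the PE lost minus the KE gained:
mgL sinθ = 4.4150 J; ½mv² = 1.6628 J
W_f = 4.4150 − 1.6628 = 2.752 J
μ_k = W_f/(mg cosθ · L) = 2.752/(1.441 × 5.14) = 0.3716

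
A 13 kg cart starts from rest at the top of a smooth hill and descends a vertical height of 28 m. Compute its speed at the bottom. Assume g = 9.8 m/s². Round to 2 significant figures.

By conservation of mechanical energy, mgh = ½mv²
v = √(2gh) = √(2 × 9.8 × 28) = √548.80 = 23.43 m/s

v = 23 m/s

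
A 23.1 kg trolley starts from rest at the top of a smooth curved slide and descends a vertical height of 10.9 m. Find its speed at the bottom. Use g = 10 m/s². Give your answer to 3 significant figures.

v = 14.8 m/s

Mechanical energy is conserved (no friction): mgh = ½mv²
v = √(2gh) = √(2 × 10 × 10.9) = √218.00 = 14.76 m/s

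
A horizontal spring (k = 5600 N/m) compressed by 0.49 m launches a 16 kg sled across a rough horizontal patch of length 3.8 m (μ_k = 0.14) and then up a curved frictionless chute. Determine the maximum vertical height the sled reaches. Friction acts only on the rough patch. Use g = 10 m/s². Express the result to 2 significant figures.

Spring energy: E₀ = ½kx² = ½(5600)(0.49)² = 672.28 J
Friction: W_f = μ_k mg d = (0.14)(16)(10)(3.8) = 85.12 J
Energy at base of ramp: E = 672.28 − 85.12 = 587.16 J
At max height all remaining energy is PE: mgh = E ⇒ h = E/(mg) = 587.16/(16 × 10) = 3.670 m

h = 3.7 m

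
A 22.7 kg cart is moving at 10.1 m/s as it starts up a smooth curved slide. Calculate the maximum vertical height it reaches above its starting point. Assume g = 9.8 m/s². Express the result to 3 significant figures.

h = 5.20 m

Setting KE at the bottom equal to PE gained: ½mv² = mgh
h = v²/(2g) = 10.1²/(2 × 9.8) = 5.205 m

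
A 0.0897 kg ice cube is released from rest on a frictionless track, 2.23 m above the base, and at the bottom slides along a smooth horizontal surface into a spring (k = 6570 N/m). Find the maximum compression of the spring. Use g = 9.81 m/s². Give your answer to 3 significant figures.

x = 0.0244 m

Energy conservation (no friction) from release to max compression: mgh = ½kx²
x = √(2mgh/k) = √(2 × 0.0897 × 9.81 × 2.23 / 6570) = 0.02444 m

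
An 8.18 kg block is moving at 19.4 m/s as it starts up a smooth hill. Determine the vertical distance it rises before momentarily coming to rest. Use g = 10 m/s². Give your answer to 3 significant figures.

h = 18.8 m

By energy conservation, ½mv² = mgh
h = v²/(2g) = 19.4²/(2 × 10) = 18.82 m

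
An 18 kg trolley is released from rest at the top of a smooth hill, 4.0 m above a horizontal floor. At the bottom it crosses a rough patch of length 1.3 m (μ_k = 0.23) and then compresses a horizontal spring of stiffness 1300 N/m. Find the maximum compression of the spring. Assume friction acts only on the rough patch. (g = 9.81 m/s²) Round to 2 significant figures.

Initial energy: E₁ = mgh = (18)(9.81)(4.0) = 706.32 J
Friction removes W_f = μ_k mg d = (0.23)(18)(9.81)(1.3) = 52.80 J
Energy reaching the spring: E = 706.32 − 52.80 = 653.52 J
At max compression ½kx² = E ⇒ x = √(2E/k) = √(2 × 653.52/1300) = 1.003 m

x = 1.0 m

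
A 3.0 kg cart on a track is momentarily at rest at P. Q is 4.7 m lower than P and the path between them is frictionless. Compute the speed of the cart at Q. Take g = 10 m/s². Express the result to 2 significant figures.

Energy conservation between the two points: mgh = ½mv²
v = √(2gh) = √(2 × 10 × 4.7) = √94.000 = 9.695 m/s

v = 9.7 m/s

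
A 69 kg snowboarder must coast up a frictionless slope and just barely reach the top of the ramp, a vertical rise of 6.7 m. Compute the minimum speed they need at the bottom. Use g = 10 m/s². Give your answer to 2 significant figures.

At the top they are momentarily at rest, so all KE converts to PE: ½mv² = mgh
v = √(2gh) = √(2 × 10 × 6.7) = 11.58 m/s

v = 12 m/s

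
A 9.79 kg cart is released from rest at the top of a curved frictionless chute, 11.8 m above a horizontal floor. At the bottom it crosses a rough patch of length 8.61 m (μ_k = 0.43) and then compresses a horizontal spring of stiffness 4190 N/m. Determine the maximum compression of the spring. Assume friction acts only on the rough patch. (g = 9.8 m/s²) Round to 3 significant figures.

Initial energy: E₁ = mgh = (9.79)(9.8)(11.8) = 1132.1 J
Friction removes W_f = μ_k mg d = (0.43)(9.79)(9.8)(8.61) = 355.2 J
Energy reaching the spring: E = 1132.1 − 355.2 = 776.91 J
At max compression ½kx² = E ⇒ x = √(2E/k) = √(2 × 776.91/4190) = 0.6090 m

x = 0.609 m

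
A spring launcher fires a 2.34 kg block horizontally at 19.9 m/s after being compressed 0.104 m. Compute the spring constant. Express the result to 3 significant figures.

Energy stored in the spring equals the launch KE: ½kx² = ½mv²
k = mv²/x² = (2.34)(19.9)²/(0.104)² = 85675 N/m

k = 85700 N/m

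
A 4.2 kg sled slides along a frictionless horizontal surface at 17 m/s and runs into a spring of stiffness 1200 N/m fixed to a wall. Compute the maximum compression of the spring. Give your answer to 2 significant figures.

Conservation of energy between contact and max compression: ½mv² = ½kx²
x = v√(m/k) = 17 × √(4.2/1200) = 1.006 m

x = 1.0 m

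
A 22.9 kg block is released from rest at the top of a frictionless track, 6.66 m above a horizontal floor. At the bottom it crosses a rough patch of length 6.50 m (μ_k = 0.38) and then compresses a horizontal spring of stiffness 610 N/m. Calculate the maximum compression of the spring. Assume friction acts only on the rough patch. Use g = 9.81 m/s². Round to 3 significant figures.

Initial energy: E₁ = mgh = (22.9)(9.81)(6.66) = 1496.2 J
Friction removes W_f = μ_k mg d = (0.38)(22.9)(9.81)(6.50) = 554.9 J
Energy reaching the spring: E = 1496.2 − 554.9 = 941.28 J
At max compression ½kx² = E ⇒ x = √(2E/k) = √(2 × 941.28/610) = 1.757 m

x = 1.76 m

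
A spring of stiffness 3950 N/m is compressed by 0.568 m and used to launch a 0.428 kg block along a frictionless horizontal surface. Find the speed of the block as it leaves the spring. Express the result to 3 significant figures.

v = 54.6 m/s

The block leaves the spring when the spring is at natural length, so ½kx² = ½mv²
v = x√(k/m) = 0.568 × √(3950/0.428) = 54.57 m/s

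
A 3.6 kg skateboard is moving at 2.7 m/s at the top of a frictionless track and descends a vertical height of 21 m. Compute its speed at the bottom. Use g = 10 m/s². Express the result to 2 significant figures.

Mechanical energy is conserved (no friction): ½mv₀² + mgh = ½mv²
v² = v₀² + 2gh = (2.7)² + 2(10)(21) = 427.29
v = √427.29 = 20.67 m/s

v = 21 m/s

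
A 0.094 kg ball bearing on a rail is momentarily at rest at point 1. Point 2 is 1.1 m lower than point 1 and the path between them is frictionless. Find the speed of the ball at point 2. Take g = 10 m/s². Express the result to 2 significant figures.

v = 4.7 m/s

By conservation of mechanical energy, mgh = ½mv²
v = √(2gh) = √(2 × 10 × 1.1) = √22.000 = 4.690 m/s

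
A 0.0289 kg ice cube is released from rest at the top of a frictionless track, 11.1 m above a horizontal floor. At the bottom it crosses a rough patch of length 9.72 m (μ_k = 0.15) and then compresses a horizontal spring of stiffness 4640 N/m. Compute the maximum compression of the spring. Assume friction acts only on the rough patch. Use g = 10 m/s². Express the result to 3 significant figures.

x = 0.0347 m

Initial energy: E₁ = mgh = (0.0289)(10)(11.1) = 3.2079 J
Friction removes W_f = μ_k mg d = (0.15)(0.0289)(10)(9.72) = 0.4214 J
Energy reaching the spring: E = 3.2079 − 0.4214 = 2.7865 J
At max compression ½kx² = E ⇒ x = √(2E/k) = √(2 × 2.7865/4640) = 0.03466 m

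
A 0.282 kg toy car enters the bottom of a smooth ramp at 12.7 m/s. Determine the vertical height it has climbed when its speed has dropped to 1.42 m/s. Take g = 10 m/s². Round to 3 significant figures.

Energy balance between the two points: ½mv₁² = ½mv₂² + mgh
h = (v₁² − v₂²)/(2g) = (12.7² − 1.42²)/(2 × 10) = 7.964 m

h = 7.96 m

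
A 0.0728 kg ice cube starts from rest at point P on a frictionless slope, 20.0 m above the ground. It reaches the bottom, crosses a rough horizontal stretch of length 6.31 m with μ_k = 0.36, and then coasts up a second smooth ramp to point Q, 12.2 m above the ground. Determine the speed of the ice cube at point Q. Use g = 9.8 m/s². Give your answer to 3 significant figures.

v = 10.4 m/s

Energy at P: mgh₁ = (0.0728)(9.8)(20.0) = 14.269 J
Friction loss: W_f = μ_k mg d = 1.621 J
At Q: ½mv² + mgh₂ = mgh₁ − W_f
½mv² = 14.269 − 1.621 − 8.7040 = 3.9442 J
v = √(2 × 3.9442/0.0728) = 10.41 m/s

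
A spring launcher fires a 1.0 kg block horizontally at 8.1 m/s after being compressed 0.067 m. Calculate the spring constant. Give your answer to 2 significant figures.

k = 15000 N/m

Spring PE at full compression equals KE at release: ½kx² = ½mv²
k = mv²/x² = (1.0)(8.1)²/(0.067)² = 14616 N/m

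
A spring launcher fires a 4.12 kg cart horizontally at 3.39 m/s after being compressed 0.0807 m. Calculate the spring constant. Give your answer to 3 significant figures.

Energy stored in the spring equals the launch KE: ½kx² = ½mv²
k = mv²/x² = (4.12)(3.39)²/(0.0807)² = 7270 N/m

k = 7270 N/m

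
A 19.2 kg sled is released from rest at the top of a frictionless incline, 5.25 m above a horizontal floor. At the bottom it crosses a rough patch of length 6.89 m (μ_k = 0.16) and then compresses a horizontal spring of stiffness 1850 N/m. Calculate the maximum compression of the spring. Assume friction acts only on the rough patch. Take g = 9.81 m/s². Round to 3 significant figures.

x = 0.919 m

Initial energy: E₁ = mgh = (19.2)(9.81)(5.25) = 988.85 J
Friction removes W_f = μ_k mg d = (0.16)(19.2)(9.81)(6.89) = 207.6 J
Energy reaching the spring: E = 988.85 − 207.6 = 781.21 J
At max compression ½kx² = E ⇒ x = √(2E/k) = √(2 × 781.21/1850) = 0.9190 m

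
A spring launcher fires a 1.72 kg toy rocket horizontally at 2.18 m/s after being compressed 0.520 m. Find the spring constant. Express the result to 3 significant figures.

½kx² = ½mv²
k = mv²/x² = (1.72)(2.18)²/(0.520)² = 30.23 N/m

k = 30.2 N/m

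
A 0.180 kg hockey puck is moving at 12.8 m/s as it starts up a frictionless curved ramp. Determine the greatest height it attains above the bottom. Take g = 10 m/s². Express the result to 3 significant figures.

h = 8.19 m

By energy conservation, ½mv² = mgh
h = v²/(2g) = 12.8²/(2 × 10) = 8.192 m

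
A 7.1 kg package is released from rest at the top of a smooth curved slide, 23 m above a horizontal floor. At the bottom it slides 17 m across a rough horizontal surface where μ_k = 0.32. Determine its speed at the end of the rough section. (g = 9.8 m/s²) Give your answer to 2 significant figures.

Energy at the top = energy at the end + work done against friction:
mgh = ½mv² + μ_k m g d
W_f = μ_k mg d = (0.32)(7.1)(9.8)(17) = 378.5 J
½mv² = mgh − W_f = 1600.3 − 378.5 = 1221.8 J
v = √(2 × 1221.8/7.1) = 18.55 m/s

v = 19 m/s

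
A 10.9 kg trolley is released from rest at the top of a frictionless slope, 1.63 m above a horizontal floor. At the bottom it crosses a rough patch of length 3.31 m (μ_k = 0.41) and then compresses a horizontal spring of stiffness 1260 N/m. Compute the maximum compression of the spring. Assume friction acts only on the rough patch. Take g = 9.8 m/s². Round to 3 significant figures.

Initial energy: E₁ = mgh = (10.9)(9.8)(1.63) = 174.12 J
Friction removes W_f = μ_k mg d = (0.41)(10.9)(9.8)(3.31) = 145.0 J
Energy reaching the spring: E = 174.12 − 145.0 = 29.151 J
At max compression ½kx² = E ⇒ x = √(2E/k) = √(2 × 29.151/1260) = 0.2151 m

x = 0.215 m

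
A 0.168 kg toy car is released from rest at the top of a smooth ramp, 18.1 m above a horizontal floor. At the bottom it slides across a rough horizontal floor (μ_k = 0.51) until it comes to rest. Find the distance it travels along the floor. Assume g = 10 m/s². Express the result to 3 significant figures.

d = 35.5 m

Energy at the top = energy at the end + work done against friction:
At rest all PE has been dissipated by friction: mgh = μ_k m g d
d = h/μ_k = 18.1/0.51 = 35.49 m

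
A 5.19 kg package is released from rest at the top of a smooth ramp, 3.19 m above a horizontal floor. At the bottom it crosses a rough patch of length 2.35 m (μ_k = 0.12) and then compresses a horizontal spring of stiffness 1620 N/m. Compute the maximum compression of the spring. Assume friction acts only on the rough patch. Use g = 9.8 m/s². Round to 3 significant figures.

x = 0.427 m

Initial energy: E₁ = mgh = (5.19)(9.8)(3.19) = 162.25 J
Friction removes W_f = μ_k mg d = (0.12)(5.19)(9.8)(2.35) = 14.34 J
Energy reaching the spring: E = 162.25 − 14.34 = 147.91 J
At max compression ½kx² = E ⇒ x = √(2E/k) = √(2 × 147.91/1620) = 0.4273 m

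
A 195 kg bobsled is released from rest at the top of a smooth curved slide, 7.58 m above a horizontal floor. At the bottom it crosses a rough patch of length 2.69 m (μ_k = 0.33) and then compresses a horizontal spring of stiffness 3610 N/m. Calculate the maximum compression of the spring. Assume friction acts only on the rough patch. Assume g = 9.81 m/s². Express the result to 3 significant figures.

Initial energy: E₁ = mgh = (195)(9.81)(7.58) = 14500 J
Friction removes W_f = μ_k mg d = (0.33)(195)(9.81)(2.69) = 1698 J
Energy reaching the spring: E = 14500 − 1698 = 12802 J
At max compression ½kx² = E ⇒ x = √(2E/k) = √(2 × 12802/3610) = 2.663 m

x = 2.66 m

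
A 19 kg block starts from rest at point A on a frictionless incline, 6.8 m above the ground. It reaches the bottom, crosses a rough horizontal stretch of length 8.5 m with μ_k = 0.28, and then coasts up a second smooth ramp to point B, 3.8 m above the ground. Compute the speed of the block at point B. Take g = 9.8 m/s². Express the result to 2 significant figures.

Energy at A: mgh₁ = (19)(9.8)(6.8) = 1266.2 J
Friction loss: W_f = μ_k mg d = 443.2 J
At B: ½mv² + mgh₂ = mgh₁ − W_f
½mv² = 1266.2 − 443.2 − 707.56 = 115.44 J
v = √(2 × 115.44/19) = 3.486 m/s

v = 3.5 m/s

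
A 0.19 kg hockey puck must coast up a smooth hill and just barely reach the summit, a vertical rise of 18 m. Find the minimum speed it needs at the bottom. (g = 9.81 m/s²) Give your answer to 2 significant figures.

At the top it is momentarily at rest, so all KE converts to PE: ½mv² = mgh
v = √(2gh) = √(2 × 9.81 × 18) = 18.79 m/s

v = 19 m/s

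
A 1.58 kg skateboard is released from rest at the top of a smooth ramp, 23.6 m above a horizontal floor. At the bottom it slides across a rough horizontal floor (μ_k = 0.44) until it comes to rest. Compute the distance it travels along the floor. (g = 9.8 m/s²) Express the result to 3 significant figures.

d = 53.6 m

Energy bookkeeping (friction removes W_f = μ_k N d):
At rest all PE has been dissipated by friction: mgh = μ_k m g d
d = h/μ_k = 23.6/0.44 = 53.64 m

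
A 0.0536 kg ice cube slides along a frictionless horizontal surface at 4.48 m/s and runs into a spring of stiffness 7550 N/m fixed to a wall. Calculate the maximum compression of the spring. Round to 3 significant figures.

x = 0.0119 m

All KE is stored as spring PE at maximum compression: ½mv² = ½kx²
x = v√(m/k) = 4.48 × √(0.0536/7550) = 0.01194 m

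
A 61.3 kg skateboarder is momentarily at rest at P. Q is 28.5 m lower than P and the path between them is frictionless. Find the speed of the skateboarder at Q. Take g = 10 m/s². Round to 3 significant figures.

Equating total energy at the two states: mgh = ½mv²
The mass cancels from both sides.
v = √(2gh) = √(2 × 10 × 28.5) = √570.00 = 23.87 m/s

v = 23.9 m/s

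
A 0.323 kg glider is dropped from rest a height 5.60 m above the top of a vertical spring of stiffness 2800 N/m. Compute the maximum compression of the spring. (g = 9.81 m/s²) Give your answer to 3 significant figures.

x = 0.114 m

Let x be the compression. The total drop is H + x, and the glider is instantaneously at rest at max compression, so energy conservation gives:
mg(H + x) = ½kx²
½(2800)x² − (0.323)(9.81)x − (0.323)(9.81)(5.60) = 0
1400x² − 3.169x − 17.74 = 0
x = [3.169 + √(10.04 + 99368)]/(2 × 1400) = 0.1137 m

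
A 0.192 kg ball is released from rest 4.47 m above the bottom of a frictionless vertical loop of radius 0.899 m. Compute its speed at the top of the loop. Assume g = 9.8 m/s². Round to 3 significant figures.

Energy conservation: mgh = ½mv_top² + mg(2r)
v_top² = 2g(h − 2r) = 2(9.8)(4.47 − 1.798) = 52.37
v_top = 7.237 m/s

v = 7.24 m/s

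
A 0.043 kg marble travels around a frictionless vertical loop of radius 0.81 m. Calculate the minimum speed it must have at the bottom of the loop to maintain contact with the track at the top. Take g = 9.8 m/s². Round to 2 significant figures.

v = 6.3 m/s

At the top: mg = mv_top²/r ⇒ v_top² = gr = 7.938 m²/s²
Energy from bottom to top (height 2r): ½mv_bot² = ½mv_top² + mg(2r)
v_bot² = gr + 4gr = 5gr = 39.69
v_bot = √(5gr) = 6.300 m/s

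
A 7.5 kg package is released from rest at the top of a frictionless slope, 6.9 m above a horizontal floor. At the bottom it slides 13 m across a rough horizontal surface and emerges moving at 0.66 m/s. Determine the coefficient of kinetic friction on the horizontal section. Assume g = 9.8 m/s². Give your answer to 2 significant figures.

Applying the work–energy principle:
mgh = ½mv² + μ_k m g d
mgh = 507.15 J; ½mv² = 1.6335 J
W_f = 507.15 − 1.6335 = 505.5 J
μ_k = W_f/(mg·d) = 505.5/(73.50 × 13) = 0.5291

μ_k = 0.53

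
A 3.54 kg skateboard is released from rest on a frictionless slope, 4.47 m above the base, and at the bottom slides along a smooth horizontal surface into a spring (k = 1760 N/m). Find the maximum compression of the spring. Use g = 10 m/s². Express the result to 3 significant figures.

x = 0.424 m

Gravitational PE at the top equals spring PE at max compression: mgh = ½kx²
x = √(2mgh/k) = √(2 × 3.54 × 10 × 4.47 / 1760) = 0.4240 m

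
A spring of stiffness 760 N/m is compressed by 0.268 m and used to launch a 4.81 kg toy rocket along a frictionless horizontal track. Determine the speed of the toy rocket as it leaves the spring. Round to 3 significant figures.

v = 3.37 m/s

The toy rocket leaves the spring when the spring is at natural length, so ½kx² = ½mv²
v = x√(k/m) = 0.268 × √(760/4.81) = 3.369 m/s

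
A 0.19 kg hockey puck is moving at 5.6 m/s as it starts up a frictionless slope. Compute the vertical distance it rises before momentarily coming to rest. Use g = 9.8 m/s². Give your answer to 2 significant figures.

h = 1.6 m

Setting KE at the bottom equal to PE gained: ½mv² = mgh
h = v²/(2g) = 5.6²/(2 × 9.8) = 1.600 m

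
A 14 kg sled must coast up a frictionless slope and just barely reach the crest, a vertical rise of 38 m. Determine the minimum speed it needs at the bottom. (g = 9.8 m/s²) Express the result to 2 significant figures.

At the top it is momentarily at rest, so all KE converts to PE: ½mv² = mgh
v = √(2gh) = √(2 × 9.8 × 38) = 27.29 m/s

v = 27 m/s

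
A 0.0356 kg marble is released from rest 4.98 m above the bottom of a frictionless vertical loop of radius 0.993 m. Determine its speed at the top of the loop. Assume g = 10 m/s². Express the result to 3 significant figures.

Energy conservation: mgh = ½mv_top² + mg(2r)
v_top² = 2g(h − 2r) = 2(10)(4.98 − 1.986) = 59.88
v_top = 7.738 m/s

v = 7.74 m/s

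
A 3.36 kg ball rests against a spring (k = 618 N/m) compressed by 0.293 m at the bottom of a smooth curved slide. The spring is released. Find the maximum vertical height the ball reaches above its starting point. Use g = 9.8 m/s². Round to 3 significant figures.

h = 0.806 m

At maximum height the ball is at rest, so ½kx² = mgh
h = kx²/(2mg) = (618)(0.293)²/(2 × 3.36 × 9.8) = 0.8056 m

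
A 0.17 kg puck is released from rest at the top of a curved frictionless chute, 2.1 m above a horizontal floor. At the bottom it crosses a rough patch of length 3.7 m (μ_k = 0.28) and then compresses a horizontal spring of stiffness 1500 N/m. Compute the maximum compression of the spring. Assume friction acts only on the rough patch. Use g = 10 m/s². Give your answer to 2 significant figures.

x = 0.049 m

Initial energy: E₁ = mgh = (0.17)(10)(2.1) = 3.5700 J
Friction removes W_f = μ_k mg d = (0.28)(0.17)(10)(3.7) = 1.761 J
Energy reaching the spring: E = 3.5700 − 1.761 = 1.8088 J
At max compression ½kx² = E ⇒ x = √(2E/k) = √(2 × 1.8088/1500) = 0.04911 m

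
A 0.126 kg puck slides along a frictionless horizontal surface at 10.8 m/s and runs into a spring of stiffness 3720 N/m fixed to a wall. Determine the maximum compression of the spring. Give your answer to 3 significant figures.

Conservation of energy between contact and max compression: ½mv² = ½kx²
x = v√(m/k) = 10.8 × √(0.126/3720) = 0.06285 m

x = 0.0629 m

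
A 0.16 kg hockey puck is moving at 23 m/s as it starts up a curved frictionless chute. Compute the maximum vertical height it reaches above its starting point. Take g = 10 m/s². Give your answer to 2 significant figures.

h = 26 m

By energy conservation, ½mv² = mgh
h = v²/(2g) = 23²/(2 × 10) = 26.45 m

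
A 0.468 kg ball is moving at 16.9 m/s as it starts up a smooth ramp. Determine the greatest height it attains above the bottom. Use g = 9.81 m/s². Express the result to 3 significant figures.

h = 14.6 m

By energy conservation, ½mv² = mgh
h = v²/(2g) = 16.9²/(2 × 9.81) = 14.56 m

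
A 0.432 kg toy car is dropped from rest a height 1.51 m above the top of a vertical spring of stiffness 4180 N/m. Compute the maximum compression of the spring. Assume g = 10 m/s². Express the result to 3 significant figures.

x = 0.0569 m

Take the reference level at the top of the uncompressed spring. At max compression the car has fallen H + x and is momentarily at rest:
mg(H + x) = ½kx²
½(4180)x² − (0.432)(10)x − (0.432)(10)(1.51) = 0
2090x² − 4.320x − 6.523 = 0
x = [4.320 + √(18.66 + 54534)]/(2 × 2090) = 0.05691 m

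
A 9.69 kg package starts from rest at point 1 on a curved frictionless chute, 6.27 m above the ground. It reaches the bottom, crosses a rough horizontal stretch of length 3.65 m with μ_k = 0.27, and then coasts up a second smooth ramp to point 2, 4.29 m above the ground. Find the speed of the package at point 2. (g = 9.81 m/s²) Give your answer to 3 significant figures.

Energy at 1: mgh₁ = (9.69)(9.81)(6.27) = 596.02 J
Friction loss: W_f = μ_k mg d = 93.68 J
At 2: ½mv² + mgh₂ = mgh₁ − W_f
½mv² = 596.02 − 93.68 − 407.80 = 94.536 J
v = √(2 × 94.536/9.69) = 4.417 m/s

v = 4.42 m/s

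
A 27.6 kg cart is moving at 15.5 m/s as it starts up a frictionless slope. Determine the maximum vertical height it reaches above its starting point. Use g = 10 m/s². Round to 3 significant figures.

h = 12.0 m

By energy conservation, ½mv² = mgh
h = v²/(2g) = 15.5²/(2 × 10) = 12.01 m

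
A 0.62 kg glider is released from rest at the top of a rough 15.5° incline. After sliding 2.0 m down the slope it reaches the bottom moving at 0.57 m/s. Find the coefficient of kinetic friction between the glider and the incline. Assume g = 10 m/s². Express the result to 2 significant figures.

The energy dissipated by friction is the PE lost minus the KE gained:
mgL sinθ = 3.3138 J; ½mv² = 0.10072 J
W_f = 3.3138 − 0.10072 = 3.213 J
μ_k = W_f/(mg cosθ · L) = 3.213/(5.975 × 2.0) = 0.2689

μ_k = 0.27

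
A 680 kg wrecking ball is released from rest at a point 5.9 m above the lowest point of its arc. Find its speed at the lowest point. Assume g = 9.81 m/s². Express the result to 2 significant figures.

Energy conservation between the two points: mgh = ½mv²
v = √(2gh) = √(2 × 9.81 × 5.9) = √115.76 = 10.76 m/s

v = 11 m/s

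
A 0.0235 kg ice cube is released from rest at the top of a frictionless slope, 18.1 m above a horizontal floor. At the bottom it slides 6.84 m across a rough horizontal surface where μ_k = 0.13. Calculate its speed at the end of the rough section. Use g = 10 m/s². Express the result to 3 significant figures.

v = 18.6 m/s

Energy bookkeeping (friction removes W_f = μ_k N d):
mgh = ½mv² + μ_k m g d
W_f = μ_k mg d = (0.13)(0.0235)(10)(6.84) = 0.2090 J
½mv² = mgh − W_f = 4.2535 − 0.2090 = 4.0445 J
v = √(2 × 4.0445/0.0235) = 18.55 m/s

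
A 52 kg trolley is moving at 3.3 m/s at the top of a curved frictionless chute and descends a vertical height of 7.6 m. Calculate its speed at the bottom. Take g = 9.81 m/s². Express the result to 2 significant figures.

Equating total energy at the two states: ½mv₀² + mgh = ½mv²
v² = v₀² + 2gh = (3.3)² + 2(9.81)(7.6) = 160.00
v = √160.00 = 12.65 m/s

v = 13 m/s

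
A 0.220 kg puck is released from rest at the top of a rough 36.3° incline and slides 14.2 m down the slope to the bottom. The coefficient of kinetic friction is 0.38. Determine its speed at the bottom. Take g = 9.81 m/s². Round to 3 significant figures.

Taking the bottom as reference, mgh = ½mv² + μ_k N L with h = L sinθ, N = mg cosθ:
mgh = mgL sinθ = (0.220)(9.81)(14.2)sin36.3° = 18.143 J
W_f = μ_k mg cosθ · L = (0.38)(0.220)(9.81)cos36.3°·14.2 = 9.386 J
½mv² = 18.143 − 9.386 = 8.7575 J
v = √(2 × 8.7575/0.220) = 8.923 m/s

v = 8.92 m/s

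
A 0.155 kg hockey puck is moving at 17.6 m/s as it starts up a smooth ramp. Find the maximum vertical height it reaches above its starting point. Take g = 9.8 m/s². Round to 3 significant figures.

By energy conservation, ½mv² = mgh
h = v²/(2g) = 17.6²/(2 × 9.8) = 15.80 m

h = 15.8 m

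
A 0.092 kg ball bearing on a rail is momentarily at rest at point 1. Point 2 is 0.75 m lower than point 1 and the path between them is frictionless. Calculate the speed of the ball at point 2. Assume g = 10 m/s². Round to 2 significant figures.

v = 3.9 m/s

By conservation of mechanical energy, mgh = ½mv²
v = √(2gh) = √(2 × 10 × 0.75) = √15.000 = 3.873 m/s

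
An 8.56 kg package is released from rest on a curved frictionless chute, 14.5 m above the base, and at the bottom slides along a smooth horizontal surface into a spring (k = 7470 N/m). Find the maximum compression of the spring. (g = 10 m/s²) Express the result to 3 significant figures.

Energy conservation (no friction) from release to max compression: mgh = ½kx²
x = √(2mgh/k) = √(2 × 8.56 × 10 × 14.5 / 7470) = 0.5765 m

x = 0.576 m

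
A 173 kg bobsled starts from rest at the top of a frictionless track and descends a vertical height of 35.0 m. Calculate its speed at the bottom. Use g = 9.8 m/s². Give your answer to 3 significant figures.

v = 26.2 m/s

Equating total energy at the two states: mgh = ½mv²
v = √(2gh) = √(2 × 9.8 × 35.0) = √686.00 = 26.19 m/s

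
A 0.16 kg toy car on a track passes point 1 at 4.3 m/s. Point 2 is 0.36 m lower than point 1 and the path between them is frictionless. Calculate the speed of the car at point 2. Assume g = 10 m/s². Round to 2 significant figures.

v = 5.1 m/s

Energy conservation between the two points: ½mv₀² + mgh = ½mv²
v² = v₀² + 2gh = (4.3)² + 2(10)(0.36) = 25.690
v = √25.690 = 5.069 m/s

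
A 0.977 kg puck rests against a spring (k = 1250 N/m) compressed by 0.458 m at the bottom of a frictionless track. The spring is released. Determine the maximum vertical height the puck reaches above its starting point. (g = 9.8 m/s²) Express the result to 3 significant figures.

Energy conservation from release to the highest point: ½kx² = mgh
h = kx²/(2mg) = (1250)(0.458)²/(2 × 0.977 × 9.8) = 13.69 m

h = 13.7 m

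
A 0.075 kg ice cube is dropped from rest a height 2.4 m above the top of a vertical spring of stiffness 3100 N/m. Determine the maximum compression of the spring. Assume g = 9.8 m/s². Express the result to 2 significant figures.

x = 0.034 m

Let x be the compression. The total drop is H + x, and the cube is instantaneously at rest at max compression, so energy conservation gives:
mg(H + x) = ½kx²
½(3100)x² − (0.075)(9.8)x − (0.075)(9.8)(2.4) = 0
1550x² − 0.7350x − 1.764 = 0
x = [0.7350 + √(0.5402 + 10937)]/(2 × 1550) = 0.03397 m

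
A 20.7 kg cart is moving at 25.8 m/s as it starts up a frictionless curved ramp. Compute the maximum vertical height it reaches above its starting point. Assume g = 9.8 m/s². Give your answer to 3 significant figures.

h = 34.0 m

By energy conservation, ½mv² = mgh
h = v²/(2g) = 25.8²/(2 × 9.8) = 33.96 m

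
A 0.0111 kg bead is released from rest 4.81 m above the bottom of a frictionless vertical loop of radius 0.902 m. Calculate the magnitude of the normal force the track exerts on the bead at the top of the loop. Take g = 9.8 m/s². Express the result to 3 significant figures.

Energy from release to top (height 2r): mgh = ½mv_top² + mg(2r)
v_top² = 2g(h − 2r) = 2(9.8)(4.81 − 1.804) = 58.918 m²/s²
At the top, both N and weight point toward the centre: N + mg = mv_top²/r
N = m(v_top²/r − g) = 0.0111(58.918/0.902 − 9.8) = 0.6163 N

N = 0.616 N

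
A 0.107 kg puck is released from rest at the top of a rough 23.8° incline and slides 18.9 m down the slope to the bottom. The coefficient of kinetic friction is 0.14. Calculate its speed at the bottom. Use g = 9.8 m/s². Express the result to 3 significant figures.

Taking the bottom as reference, mgh = ½mv² + μ_k N L with h = L sinθ, N = mg cosθ:
mgh = mgL sinθ = (0.107)(9.8)(18.9)sin23.8° = 7.9977 J
W_f = μ_k mg cosθ · L = (0.14)(0.107)(9.8)cos23.8°·18.9 = 2.539 J
½mv² = 7.9977 − 2.539 = 5.4590 J
v = √(2 × 5.4590/0.107) = 10.10 m/s

v = 10.1 m/s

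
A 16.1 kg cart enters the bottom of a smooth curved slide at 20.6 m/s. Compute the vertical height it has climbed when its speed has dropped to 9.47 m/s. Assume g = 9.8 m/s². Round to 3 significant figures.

h = 17.1 m

Conservation of energy: ½mv₁² = ½mv₂² + mgh
h = (v₁² − v₂²)/(2g) = (20.6² − 9.47²)/(2 × 9.8) = 17.08 m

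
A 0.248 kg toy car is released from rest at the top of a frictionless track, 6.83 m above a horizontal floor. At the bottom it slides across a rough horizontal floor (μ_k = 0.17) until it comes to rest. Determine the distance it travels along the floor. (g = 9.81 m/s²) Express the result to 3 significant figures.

d = 40.2 m

Energy at the top = energy at the end + work done against friction:
At rest all PE has been dissipated by friction: mgh = μ_k m g d
d = h/μ_k = 6.83/0.17 = 40.18 m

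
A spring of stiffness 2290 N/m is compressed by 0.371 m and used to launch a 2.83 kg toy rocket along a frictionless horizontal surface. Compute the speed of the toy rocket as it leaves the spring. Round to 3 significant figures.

v = 10.6 m/s

Spring PE converts entirely to kinetic energy: ½kx² = ½mv²
v = x√(k/m) = 0.371 × √(2290/2.83) = 10.55 m/s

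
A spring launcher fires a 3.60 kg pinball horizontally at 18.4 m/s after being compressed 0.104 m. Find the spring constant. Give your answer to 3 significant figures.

Energy stored in the spring equals the launch KE: ½kx² = ½mv²
k = mv²/x² = (3.60)(18.4)²/(0.104)² = 112686 N/m

k = 113000 N/m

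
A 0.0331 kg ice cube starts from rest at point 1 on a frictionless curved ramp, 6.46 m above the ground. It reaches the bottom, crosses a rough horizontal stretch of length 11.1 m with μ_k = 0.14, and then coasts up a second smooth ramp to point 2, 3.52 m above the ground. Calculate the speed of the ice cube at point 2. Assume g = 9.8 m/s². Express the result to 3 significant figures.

Energy at 1: mgh₁ = (0.0331)(9.8)(6.46) = 2.0955 J
Friction loss: W_f = μ_k mg d = 0.5041 J
At 2: ½mv² + mgh₂ = mgh₁ − W_f
½mv² = 2.0955 − 0.5041 − 1.1418 = 0.44959 J
v = √(2 × 0.44959/0.0331) = 5.212 m/s

v = 5.21 m/s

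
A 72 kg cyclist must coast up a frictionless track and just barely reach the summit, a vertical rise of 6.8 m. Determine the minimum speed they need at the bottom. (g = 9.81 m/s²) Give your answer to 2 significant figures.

At the top they are momentarily at rest, so all KE converts to PE: ½mv² = mgh
v = √(2gh) = √(2 × 9.81 × 6.8) = 11.55 m/s

v = 12 m/s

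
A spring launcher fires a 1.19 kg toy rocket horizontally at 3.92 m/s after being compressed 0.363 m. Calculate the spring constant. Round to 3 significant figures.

½kx² = ½mv²
k = mv²/x² = (1.19)(3.92)²/(0.363)² = 138.8 N/m

k = 139 N/m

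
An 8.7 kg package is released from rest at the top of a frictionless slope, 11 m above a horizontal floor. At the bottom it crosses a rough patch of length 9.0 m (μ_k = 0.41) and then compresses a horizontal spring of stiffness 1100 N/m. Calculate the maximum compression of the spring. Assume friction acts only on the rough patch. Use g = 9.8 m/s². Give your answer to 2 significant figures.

Initial energy: E₁ = mgh = (8.7)(9.8)(11) = 937.86 J
Friction removes W_f = μ_k mg d = (0.41)(8.7)(9.8)(9.0) = 314.6 J
Energy reaching the spring: E = 937.86 − 314.6 = 623.25 J
At max compression ½kx² = E ⇒ x = √(2E/k) = √(2 × 623.25/1100) = 1.065 m

x = 1.1 m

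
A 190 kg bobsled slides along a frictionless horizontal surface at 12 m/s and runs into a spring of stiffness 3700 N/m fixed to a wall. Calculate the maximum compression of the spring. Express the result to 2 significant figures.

x = 2.7 m

All KE is stored as spring PE at maximum compression: ½mv² = ½kx²
x = v√(m/k) = 12 × √(190/3700) = 2.719 m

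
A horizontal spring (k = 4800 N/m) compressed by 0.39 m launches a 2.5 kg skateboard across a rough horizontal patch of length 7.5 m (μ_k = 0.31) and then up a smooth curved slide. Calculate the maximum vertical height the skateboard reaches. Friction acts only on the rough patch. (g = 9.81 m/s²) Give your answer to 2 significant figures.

Spring energy: E₀ = ½kx² = ½(4800)(0.39)² = 365.04 J
Friction: W_f = μ_k mg d = (0.31)(2.5)(9.81)(7.5) = 57.02 J
Energy at base of ramp: E = 365.04 − 57.02 = 308.02 J
At max height all remaining energy is PE: mgh = E ⇒ h = E/(mg) = 308.02/(2.5 × 9.81) = 12.56 m

h = 13 m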